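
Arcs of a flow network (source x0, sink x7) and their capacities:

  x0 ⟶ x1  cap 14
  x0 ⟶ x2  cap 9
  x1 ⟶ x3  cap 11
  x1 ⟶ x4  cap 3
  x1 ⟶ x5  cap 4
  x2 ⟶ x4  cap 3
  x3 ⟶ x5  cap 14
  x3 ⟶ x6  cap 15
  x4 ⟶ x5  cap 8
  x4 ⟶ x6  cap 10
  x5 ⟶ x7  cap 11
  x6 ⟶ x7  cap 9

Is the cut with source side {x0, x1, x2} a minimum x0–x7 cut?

Given cut capacity: 11 + 3 + 4 + 3 = 21.
Augment x0→x1→x5→x7: bottleneck 4, flow now 4.
Augment x0→x1→x3→x5→x7: bottleneck 7, flow now 11.
Augment x0→x1→x3→x6→x7: bottleneck 3, flow now 14.
Augment x0→x2→x4→x6→x7: bottleneck 3, flow now 17.
No augmenting path remains; maximum flow = 17.
In the residual graph, reachable from x0: {x0, x2}.
Min-cut edges: x0→x1 (14), x2→x4 (3); capacity 14 + 3 = 17.
Cut capacity 21 exceeds the max flow 17, so it is not minimum.

No — its capacity is 21, but the minimum cut has capacity 17.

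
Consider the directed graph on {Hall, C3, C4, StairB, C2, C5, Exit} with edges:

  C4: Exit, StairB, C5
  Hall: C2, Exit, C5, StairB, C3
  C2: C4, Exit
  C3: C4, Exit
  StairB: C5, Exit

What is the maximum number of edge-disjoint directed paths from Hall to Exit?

Assign every edge capacity 1; by Menger, the answer equals the max flow.
Path Hall→Exit (+1); total 1.
Path Hall→C3→Exit (+1); total 2.
Path Hall→StairB→Exit (+1); total 3.
Path Hall→C2→Exit (+1); total 4.
No residual Hall→Exit path; max flow = 4.
Certifying cut of size 4: {Hall→C2, Hall→C3, Hall→Exit, Hall→StairB}.

4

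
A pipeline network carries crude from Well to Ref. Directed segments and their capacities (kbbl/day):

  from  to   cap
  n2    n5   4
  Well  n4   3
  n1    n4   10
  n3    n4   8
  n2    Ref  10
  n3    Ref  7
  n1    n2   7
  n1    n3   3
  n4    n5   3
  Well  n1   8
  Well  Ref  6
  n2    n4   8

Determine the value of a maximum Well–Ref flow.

Augment Well→Ref: bottleneck 6, flow now 6.
Augment Well→n1→n2→Ref: bottleneck 7, flow now 13.
Augment Well→n1→n3→Ref: bottleneck 1, flow now 14.
No augmenting path remains; maximum flow = 14.
In the residual graph, reachable from Well: {Well, n4, n5}.
Min-cut edges: Well→n1 (8), Well→Ref (6); capacity 8 + 6 = 14.
This cut is saturated, so no flow can exceed 14.

14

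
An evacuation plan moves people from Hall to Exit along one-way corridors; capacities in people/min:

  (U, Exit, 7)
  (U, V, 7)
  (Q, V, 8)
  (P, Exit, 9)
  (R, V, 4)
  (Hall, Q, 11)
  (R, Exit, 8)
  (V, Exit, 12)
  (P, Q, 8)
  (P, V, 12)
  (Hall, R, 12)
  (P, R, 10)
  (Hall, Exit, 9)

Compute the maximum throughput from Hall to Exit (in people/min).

29

Augment Hall→Exit: bottleneck 9, flow now 9.
Augment Hall→R→Exit: bottleneck 8, flow now 17.
Augment Hall→Q→V→Exit: bottleneck 8, flow now 25.
Augment Hall→R→V→Exit: bottleneck 4, flow now 29.
No augmenting path remains; maximum flow = 29.
In the residual graph, reachable from Hall: {Hall, Q}.
Min-cut edges: Hall→R (12), Hall→Exit (9), Q→V (8); capacity 12 + 9 + 8 = 29.
This cut is saturated, so no flow can exceed 29.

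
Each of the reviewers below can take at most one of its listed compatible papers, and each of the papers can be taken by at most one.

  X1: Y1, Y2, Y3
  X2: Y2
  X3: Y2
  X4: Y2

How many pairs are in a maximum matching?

2

Unit-capacity flow: source→left, listed edges, right→sink; max matching = max flow.
Augmenting path X1→Y1 (+1); matched 1.
Augmenting path X2→Y2 (+1); matched 2.
No augmenting path remains; maximum matching = 2.
König certificate: {X1, Y2} is a vertex cover of size 2 (every listed pair touches it), so no matching can be larger.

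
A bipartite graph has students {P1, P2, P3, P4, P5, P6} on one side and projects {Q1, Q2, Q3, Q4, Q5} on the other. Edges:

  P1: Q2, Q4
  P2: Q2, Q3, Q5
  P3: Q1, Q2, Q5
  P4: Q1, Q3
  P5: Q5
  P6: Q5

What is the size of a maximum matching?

Unit-capacity flow: source→left, listed edges, right→sink; max matching = max flow.
Augmenting path P1→Q2 (+1); matched 1.
Augmenting path P2→Q3 (+1); matched 2.
Augmenting path P3→Q1 (+1); matched 3.
Augmenting path P5→Q5 (+1); matched 4.
Augmenting path P4→Q1→P3→Q2→P1→Q4 (+1); matched 5.
No augmenting path remains; maximum matching = 5.
König certificate: {P1, P2, P3, P4, Q5} is a vertex cover of size 5 (every listed pair touches it), so no matching can be larger.

5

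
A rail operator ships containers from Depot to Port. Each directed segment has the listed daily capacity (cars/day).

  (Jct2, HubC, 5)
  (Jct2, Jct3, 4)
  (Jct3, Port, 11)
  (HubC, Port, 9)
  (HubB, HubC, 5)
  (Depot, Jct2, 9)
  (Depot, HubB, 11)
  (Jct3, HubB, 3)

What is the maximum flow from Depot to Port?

Augment Depot→HubB→HubC→Port: bottleneck 5, flow now 5.
Augment Depot→Jct2→HubC→Port: bottleneck 4, flow now 9.
Augment Depot→Jct2→Jct3→Port: bottleneck 4, flow now 13.
No augmenting path remains; maximum flow = 13.
In the residual graph, reachable from Depot: {Depot, HubB, Jct2, HubC}.
Min-cut edges: Jct2→Jct3 (4), HubC→Port (9); capacity 4 + 9 = 13.
This cut is saturated, so no flow can exceed 13.

13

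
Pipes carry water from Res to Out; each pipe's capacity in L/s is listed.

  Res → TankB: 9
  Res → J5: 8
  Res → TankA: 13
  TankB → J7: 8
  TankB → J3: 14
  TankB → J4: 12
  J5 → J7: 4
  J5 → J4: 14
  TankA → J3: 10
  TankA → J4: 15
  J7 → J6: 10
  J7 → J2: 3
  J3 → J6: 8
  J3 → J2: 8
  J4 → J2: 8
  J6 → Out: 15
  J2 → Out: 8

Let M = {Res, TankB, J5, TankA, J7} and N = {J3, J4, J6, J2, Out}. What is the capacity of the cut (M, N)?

78

Edges leaving {Res, TankB, J5, TankA, J7}: TankB→J3 (14), TankB→J4 (12), J5→J4 (14), TankA→J3 (10), TankA→J4 (15), J7→J6 (10), J7→J2 (3).
Cut capacity = 14 + 12 + 14 + 10 + 15 + 10 + 3 = 78.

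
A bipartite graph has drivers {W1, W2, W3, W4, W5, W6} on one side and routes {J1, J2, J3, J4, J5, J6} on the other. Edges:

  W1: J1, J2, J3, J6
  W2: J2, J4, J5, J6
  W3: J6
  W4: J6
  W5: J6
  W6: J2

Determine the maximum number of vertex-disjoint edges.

4

Unit-capacity flow: source→left, listed edges, right→sink; max matching = max flow.
Augmenting path W1→J1 (+1); matched 1.
Augmenting path W2→J2 (+1); matched 2.
Augmenting path W3→J6 (+1); matched 3.
Augmenting path W6→J2→W2→J4 (+1); matched 4.
No augmenting path remains; maximum matching = 4.
König certificate: {W1, W2, W6, J6} is a vertex cover of size 4 (every listed pair touches it), so no matching can be larger.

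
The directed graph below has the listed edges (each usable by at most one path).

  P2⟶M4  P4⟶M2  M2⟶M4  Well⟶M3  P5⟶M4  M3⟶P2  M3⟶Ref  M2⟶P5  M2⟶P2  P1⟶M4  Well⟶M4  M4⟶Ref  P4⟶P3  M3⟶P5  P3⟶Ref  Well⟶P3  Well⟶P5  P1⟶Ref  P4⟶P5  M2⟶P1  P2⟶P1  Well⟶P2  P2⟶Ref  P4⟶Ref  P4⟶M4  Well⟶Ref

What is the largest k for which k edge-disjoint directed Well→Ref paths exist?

5

Assign every edge capacity 1; by Menger, the answer equals the max flow.
Path Well→Ref (+1); total 1.
Path Well→M3→Ref (+1); total 2.
Path Well→P2→Ref (+1); total 3.
Path Well→M4→Ref (+1); total 4.
Path Well→P3→Ref (+1); total 5.
No residual Well→Ref path; max flow = 5.
Certifying cut of size 5: {M4→Ref, Well→M3, Well→P2, Well→P3, Well→Ref}.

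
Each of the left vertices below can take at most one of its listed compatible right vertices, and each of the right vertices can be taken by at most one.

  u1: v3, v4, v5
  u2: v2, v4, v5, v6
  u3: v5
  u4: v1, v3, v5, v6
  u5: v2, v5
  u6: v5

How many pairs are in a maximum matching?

5

Unit-capacity flow: source→left, listed edges, right→sink; max matching = max flow.
Augmenting path u1→v3 (+1); matched 1.
Augmenting path u2→v2 (+1); matched 2.
Augmenting path u3→v5 (+1); matched 3.
Augmenting path u4→v1 (+1); matched 4.
Augmenting path u5→v2→u2→v4 (+1); matched 5.
No augmenting path remains; maximum matching = 5.
König certificate: {u1, u2, u4, u5, v5} is a vertex cover of size 5 (every listed pair touches it), so no matching can be larger.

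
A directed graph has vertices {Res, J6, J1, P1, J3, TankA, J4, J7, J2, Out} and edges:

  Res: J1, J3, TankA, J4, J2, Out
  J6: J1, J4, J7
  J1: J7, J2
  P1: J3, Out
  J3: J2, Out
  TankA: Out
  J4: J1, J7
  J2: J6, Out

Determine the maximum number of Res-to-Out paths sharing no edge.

Assign every edge capacity 1; by Menger, the answer equals the max flow.
Path Res→Out (+1); total 1.
Path Res→J3→Out (+1); total 2.
Path Res→TankA→Out (+1); total 3.
Path Res→J2→Out (+1); total 4.
No residual Res→Out path; max flow = 4.
Certifying cut of size 4: {J2→Out, Res→J3, Res→Out, Res→TankA}.

4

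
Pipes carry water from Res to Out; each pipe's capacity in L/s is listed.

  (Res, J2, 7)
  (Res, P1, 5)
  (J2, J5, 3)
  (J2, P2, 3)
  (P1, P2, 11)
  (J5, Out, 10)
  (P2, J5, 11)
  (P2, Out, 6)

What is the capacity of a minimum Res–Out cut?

Augment Res→J2→J5→Out: bottleneck 3, flow now 3.
Augment Res→J2→P2→Out: bottleneck 3, flow now 6.
Augment Res→P1→P2→Out: bottleneck 3, flow now 9.
Augment Res→P1→P2→J5→Out: bottleneck 2, flow now 11.
No augmenting path remains; maximum flow = 11.
By max-flow min-cut, the minimum cut capacity equals the max flow.
In the residual graph, reachable from Res: {Res, J2}.
Min-cut edges: Res→P1 (5), J2→J5 (3), J2→P2 (3); capacity 5 + 3 + 3 = 11.

11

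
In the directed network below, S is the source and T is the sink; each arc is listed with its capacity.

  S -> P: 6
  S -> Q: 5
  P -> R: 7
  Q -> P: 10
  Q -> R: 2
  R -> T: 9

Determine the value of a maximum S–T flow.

Augment S→P→R→T: bottleneck 6, flow now 6.
Augment S→Q→R→T: bottleneck 2, flow now 8.
Augment S→Q→P→R→T: bottleneck 1, flow now 9.
No augmenting path remains; maximum flow = 9.
In the residual graph, reachable from S: {S, P, Q}.
Min-cut edges: P→R (7), Q→R (2); capacity 7 + 2 = 9.
This cut is saturated, so no flow can exceed 9.

9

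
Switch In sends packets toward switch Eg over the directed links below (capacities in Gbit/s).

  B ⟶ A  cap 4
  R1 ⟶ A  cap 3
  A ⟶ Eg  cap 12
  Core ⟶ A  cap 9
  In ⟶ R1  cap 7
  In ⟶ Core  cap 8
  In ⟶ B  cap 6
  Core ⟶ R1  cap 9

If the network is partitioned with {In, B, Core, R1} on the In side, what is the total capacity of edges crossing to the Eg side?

Edges leaving {In, B, Core, R1}: B→A (4), Core→A (9), R1→A (3).
Cut capacity = 4 + 9 + 3 = 16.

16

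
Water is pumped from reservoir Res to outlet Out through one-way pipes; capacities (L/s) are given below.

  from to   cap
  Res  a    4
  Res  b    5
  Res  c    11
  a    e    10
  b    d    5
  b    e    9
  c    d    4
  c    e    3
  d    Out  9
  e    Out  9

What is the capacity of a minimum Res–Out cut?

Augment Res→a→e→Out: bottleneck 4, flow now 4.
Augment Res→b→d→Out: bottleneck 5, flow now 9.
Augment Res→c→d→Out: bottleneck 4, flow now 13.
Augment Res→c→e→Out: bottleneck 3, flow now 16.
No augmenting path remains; maximum flow = 16.
By max-flow min-cut, the minimum cut capacity equals the max flow.
In the residual graph, reachable from Res: {Res, c}.
Min-cut edges: Res→a (4), Res→b (5), c→d (4), c→e (3); capacity 4 + 5 + 4 + 3 = 16.

16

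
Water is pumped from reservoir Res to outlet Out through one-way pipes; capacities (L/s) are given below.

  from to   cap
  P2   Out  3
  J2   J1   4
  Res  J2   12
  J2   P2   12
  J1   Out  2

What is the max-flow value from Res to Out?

5

Augment Res→J2→P2→Out: bottleneck 3, flow now 3.
Augment Res→J2→J1→Out: bottleneck 2, flow now 5.
No augmenting path remains; maximum flow = 5.
In the residual graph, reachable from Res: {Res, J2, P2, J1}.
Min-cut edges: P2→Out (3), J1→Out (2); capacity 3 + 2 = 5.
This cut is saturated, so no flow can exceed 5.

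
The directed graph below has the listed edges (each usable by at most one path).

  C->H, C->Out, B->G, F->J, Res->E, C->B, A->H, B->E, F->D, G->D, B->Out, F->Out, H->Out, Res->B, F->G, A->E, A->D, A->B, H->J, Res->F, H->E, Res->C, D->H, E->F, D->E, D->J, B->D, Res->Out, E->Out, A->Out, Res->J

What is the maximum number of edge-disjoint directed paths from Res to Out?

5

Assign every edge capacity 1; by Menger, the answer equals the max flow.
Path Res→Out (+1); total 1.
Path Res→B→Out (+1); total 2.
Path Res→C→Out (+1); total 3.
Path Res→E→Out (+1); total 4.
Path Res→F→Out (+1); total 5.
No residual Res→Out path; max flow = 5.
Certifying cut of size 5: {Res→B, Res→C, Res→E, Res→F, Res→Out}.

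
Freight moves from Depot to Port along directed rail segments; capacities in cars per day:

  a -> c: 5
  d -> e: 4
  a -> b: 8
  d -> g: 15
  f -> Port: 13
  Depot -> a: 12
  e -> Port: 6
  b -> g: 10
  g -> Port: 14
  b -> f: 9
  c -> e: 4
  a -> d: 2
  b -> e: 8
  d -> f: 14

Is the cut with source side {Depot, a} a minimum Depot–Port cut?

Given cut capacity: 8 + 5 + 2 = 15.
Augment Depot→a→b→e→Port: bottleneck 6, flow now 6.
Augment Depot→a→b→f→Port: bottleneck 2, flow now 8.
Augment Depot→a→d→f→Port: bottleneck 2, flow now 10.
Augment Depot→a→c→e→b→f→Port: bottleneck 2, flow now 12. (uses reverse residual edge)
No augmenting path remains; maximum flow = 12.
In the residual graph, reachable from Depot: {Depot}.
Min-cut edges: Depot→a (12); capacity 12 = 12.
Cut capacity 15 exceeds the max flow 12, so it is not minimum.

No — its capacity is 15, but the minimum cut has capacity 12.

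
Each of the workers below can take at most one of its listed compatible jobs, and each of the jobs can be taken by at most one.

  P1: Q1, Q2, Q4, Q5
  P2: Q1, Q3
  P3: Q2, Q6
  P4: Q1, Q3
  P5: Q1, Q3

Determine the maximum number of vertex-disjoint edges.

Unit-capacity flow: source→left, listed edges, right→sink; max matching = max flow.
Augmenting path P1→Q1 (+1); matched 1.
Augmenting path P2→Q3 (+1); matched 2.
Augmenting path P3→Q2 (+1); matched 3.
Augmenting path P4→Q1→P1→Q4 (+1); matched 4.
No augmenting path remains; maximum matching = 4.
König certificate: {P1, P3, Q1, Q3} is a vertex cover of size 4 (every listed pair touches it), so no matching can be larger.

4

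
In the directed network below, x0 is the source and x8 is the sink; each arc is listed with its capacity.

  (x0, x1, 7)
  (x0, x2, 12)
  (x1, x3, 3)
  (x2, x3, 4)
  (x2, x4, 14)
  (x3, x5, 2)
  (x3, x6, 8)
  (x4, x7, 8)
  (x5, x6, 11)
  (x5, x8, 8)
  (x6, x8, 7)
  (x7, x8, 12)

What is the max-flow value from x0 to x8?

Augment x0→x1→x3→x5→x8: bottleneck 2, flow now 2.
Augment x0→x1→x3→x6→x8: bottleneck 1, flow now 3.
Augment x0→x2→x3→x6→x8: bottleneck 4, flow now 7.
Augment x0→x2→x4→x7→x8: bottleneck 8, flow now 15.
No augmenting path remains; maximum flow = 15.
In the residual graph, reachable from x0: {x0, x1}.
Min-cut edges: x0→x2 (12), x1→x3 (3); capacity 12 + 3 = 15.
This cut is saturated, so no flow can exceed 15.

15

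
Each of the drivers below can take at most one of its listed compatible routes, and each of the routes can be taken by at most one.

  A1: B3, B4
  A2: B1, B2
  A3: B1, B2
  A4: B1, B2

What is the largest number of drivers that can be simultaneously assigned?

Unit-capacity flow: source→left, listed edges, right→sink; max matching = max flow.
Augmenting path A1→B3 (+1); matched 1.
Augmenting path A2→B1 (+1); matched 2.
Augmenting path A3→B2 (+1); matched 3.
No augmenting path remains; maximum matching = 3.
König certificate: {A1, B1, B2} is a vertex cover of size 3 (every listed pair touches it), so no matching can be larger.

3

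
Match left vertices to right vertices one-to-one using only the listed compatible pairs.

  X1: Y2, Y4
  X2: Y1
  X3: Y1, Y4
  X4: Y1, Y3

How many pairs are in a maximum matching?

4

Unit-capacity flow: source→left, listed edges, right→sink; max matching = max flow.
Augmenting path X1→Y2 (+1); matched 1.
Augmenting path X2→Y1 (+1); matched 2.
Augmenting path X3→Y4 (+1); matched 3.
Augmenting path X4→Y3 (+1); matched 4.
No augmenting path remains; maximum matching = 4.
König certificate: {X1, X2, X3, X4} is a vertex cover of size 4 (every listed pair touches it), so no matching can be larger.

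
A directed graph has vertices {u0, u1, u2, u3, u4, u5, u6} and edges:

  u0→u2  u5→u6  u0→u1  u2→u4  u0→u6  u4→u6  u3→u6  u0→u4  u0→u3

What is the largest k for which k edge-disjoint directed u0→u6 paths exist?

3

Assign every edge capacity 1; by Menger, the answer equals the max flow.
Path u0→u6 (+1); total 1.
Path u0→u3→u6 (+1); total 2.
Path u0→u4→u6 (+1); total 3.
No residual u0→u6 path; max flow = 3.
Certifying cut of size 3: {u0→u3, u0→u6, u4→u6}.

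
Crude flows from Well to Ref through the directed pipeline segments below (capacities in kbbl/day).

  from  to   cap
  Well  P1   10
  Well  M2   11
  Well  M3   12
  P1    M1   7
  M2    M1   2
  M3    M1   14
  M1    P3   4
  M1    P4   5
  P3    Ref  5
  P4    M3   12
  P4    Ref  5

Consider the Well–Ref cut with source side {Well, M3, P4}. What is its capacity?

40

Edges leaving {Well, M3, P4}: Well→P1 (10), Well→M2 (11), M3→M1 (14), P4→Ref (5).
Cut capacity = 10 + 11 + 14 + 5 = 40.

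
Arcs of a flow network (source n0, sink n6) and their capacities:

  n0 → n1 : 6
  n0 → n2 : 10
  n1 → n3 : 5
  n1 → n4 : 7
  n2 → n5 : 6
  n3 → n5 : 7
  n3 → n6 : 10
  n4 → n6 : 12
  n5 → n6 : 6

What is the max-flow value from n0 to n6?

Augment n0→n1→n3→n6: bottleneck 5, flow now 5.
Augment n0→n1→n4→n6: bottleneck 1, flow now 6.
Augment n0→n2→n5→n6: bottleneck 6, flow now 12.
No augmenting path remains; maximum flow = 12.
In the residual graph, reachable from n0: {n0, n2}.
Min-cut edges: n0→n1 (6), n2→n5 (6); capacity 6 + 6 = 12.
This cut is saturated, so no flow can exceed 12.

12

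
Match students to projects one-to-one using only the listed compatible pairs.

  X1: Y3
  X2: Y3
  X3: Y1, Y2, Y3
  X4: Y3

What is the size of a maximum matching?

2

Unit-capacity flow: source→left, listed edges, right→sink; max matching = max flow.
Augmenting path X1→Y3 (+1); matched 1.
Augmenting path X3→Y1 (+1); matched 2.
No augmenting path remains; maximum matching = 2.
König certificate: {X3, Y3} is a vertex cover of size 2 (every listed pair touches it), so no matching can be larger.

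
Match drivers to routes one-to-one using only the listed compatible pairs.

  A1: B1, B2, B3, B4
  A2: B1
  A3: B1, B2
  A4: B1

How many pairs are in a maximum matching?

Unit-capacity flow: source→left, listed edges, right→sink; max matching = max flow.
Augmenting path A1→B1 (+1); matched 1.
Augmenting path A3→B2 (+1); matched 2.
Augmenting path A2→B1→A1→B3 (+1); matched 3.
No augmenting path remains; maximum matching = 3.
König certificate: {A1, A3, B1} is a vertex cover of size 3 (every listed pair touches it), so no matching can be larger.

3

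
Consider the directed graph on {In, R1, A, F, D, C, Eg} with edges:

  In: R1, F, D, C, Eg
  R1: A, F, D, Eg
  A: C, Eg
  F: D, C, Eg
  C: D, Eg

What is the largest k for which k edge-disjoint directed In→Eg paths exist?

4

Assign every edge capacity 1; by Menger, the answer equals the max flow.
Path In→Eg (+1); total 1.
Path In→R1→Eg (+1); total 2.
Path In→F→Eg (+1); total 3.
Path In→C→Eg (+1); total 4.
No residual In→Eg path; max flow = 4.
Certifying cut of size 4: {In→C, In→Eg, In→F, In→R1}.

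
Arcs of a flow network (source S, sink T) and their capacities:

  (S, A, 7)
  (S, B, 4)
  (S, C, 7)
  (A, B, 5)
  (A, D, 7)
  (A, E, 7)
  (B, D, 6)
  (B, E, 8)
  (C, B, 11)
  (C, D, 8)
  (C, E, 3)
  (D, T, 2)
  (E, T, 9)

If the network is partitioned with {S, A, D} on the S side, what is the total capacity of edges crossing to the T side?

25

Edges leaving {S, A, D}: S→B (4), S→C (7), A→B (5), A→E (7), D→T (2).
Cut capacity = 4 + 7 + 5 + 7 + 2 = 25.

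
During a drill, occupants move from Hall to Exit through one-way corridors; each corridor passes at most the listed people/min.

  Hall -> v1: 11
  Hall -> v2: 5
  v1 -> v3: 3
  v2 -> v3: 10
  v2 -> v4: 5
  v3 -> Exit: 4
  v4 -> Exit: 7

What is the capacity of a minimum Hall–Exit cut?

Augment Hall→v1→v3→Exit: bottleneck 3, flow now 3.
Augment Hall→v2→v3→Exit: bottleneck 1, flow now 4.
Augment Hall→v2→v4→Exit: bottleneck 4, flow now 8.
No augmenting path remains; maximum flow = 8.
By max-flow min-cut, the minimum cut capacity equals the max flow.
In the residual graph, reachable from Hall: {Hall, v1}.
Min-cut edges: Hall→v2 (5), v1→v3 (3); capacity 5 + 3 = 8.

8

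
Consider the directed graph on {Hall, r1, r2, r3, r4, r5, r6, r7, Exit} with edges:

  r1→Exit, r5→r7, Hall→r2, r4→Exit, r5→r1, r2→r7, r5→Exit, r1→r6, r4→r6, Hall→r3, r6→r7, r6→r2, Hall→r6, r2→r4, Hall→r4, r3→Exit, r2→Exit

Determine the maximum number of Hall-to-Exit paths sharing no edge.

3

Assign every edge capacity 1; by Menger, the answer equals the max flow.
Path Hall→r2→Exit (+1); total 1.
Path Hall→r3→Exit (+1); total 2.
Path Hall→r4→Exit (+1); total 3.
No residual Hall→Exit path; max flow = 3.
Certifying cut of size 3: {Hall→r3, r2→Exit, r4→Exit}.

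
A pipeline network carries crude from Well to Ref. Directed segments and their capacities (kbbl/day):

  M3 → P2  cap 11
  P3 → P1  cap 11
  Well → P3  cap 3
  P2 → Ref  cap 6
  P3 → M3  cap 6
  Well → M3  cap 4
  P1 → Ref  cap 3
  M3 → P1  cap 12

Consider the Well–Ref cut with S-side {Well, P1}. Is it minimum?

No — its capacity is 10, but the minimum cut has capacity 7.

Given cut capacity: 3 + 4 + 3 = 10.
Augment Well→P3→P1→Ref: bottleneck 3, flow now 3.
Augment Well→M3→P2→Ref: bottleneck 4, flow now 7.
No augmenting path remains; maximum flow = 7.
In the residual graph, reachable from Well: {Well}.
Min-cut edges: Well→P3 (3), Well→M3 (4); capacity 3 + 4 = 7.
Cut capacity 10 exceeds the max flow 7, so it is not minimum.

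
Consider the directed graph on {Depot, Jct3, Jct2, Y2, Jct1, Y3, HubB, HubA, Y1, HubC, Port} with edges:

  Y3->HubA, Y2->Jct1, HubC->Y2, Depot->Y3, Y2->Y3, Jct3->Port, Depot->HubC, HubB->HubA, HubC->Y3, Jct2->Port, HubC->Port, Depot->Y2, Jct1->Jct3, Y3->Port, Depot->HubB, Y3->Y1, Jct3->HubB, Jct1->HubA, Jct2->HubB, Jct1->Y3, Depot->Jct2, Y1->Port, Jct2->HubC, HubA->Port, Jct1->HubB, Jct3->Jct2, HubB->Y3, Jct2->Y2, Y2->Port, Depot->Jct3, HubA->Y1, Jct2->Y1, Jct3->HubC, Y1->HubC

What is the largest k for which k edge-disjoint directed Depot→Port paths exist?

6

Assign every edge capacity 1; by Menger, the answer equals the max flow.
Path Depot→Jct3→Port (+1); total 1.
Path Depot→Jct2→Port (+1); total 2.
Path Depot→Y2→Port (+1); total 3.
Path Depot→Y3→Port (+1); total 4.
Path Depot→HubC→Port (+1); total 5.
Path Depot→HubB→HubA→Port (+1); total 6.
No residual Depot→Port path; max flow = 6.
Certifying cut of size 6: {Depot→HubB, Depot→HubC, Depot→Jct2, Depot→Jct3, Depot→Y2, Depot→Y3}.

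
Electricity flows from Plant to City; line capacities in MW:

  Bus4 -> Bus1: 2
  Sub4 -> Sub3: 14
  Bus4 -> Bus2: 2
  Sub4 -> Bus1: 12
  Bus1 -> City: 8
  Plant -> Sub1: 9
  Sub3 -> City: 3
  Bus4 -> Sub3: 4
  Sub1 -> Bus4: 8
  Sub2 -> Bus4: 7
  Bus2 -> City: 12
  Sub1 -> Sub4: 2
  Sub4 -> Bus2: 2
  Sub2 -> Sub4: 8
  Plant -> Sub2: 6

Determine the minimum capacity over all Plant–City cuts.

15

Augment Plant→Sub2→Bus4→Bus1→City: bottleneck 2, flow now 2.
Augment Plant→Sub2→Bus4→Sub3→City: bottleneck 3, flow now 5.
Augment Plant→Sub2→Bus4→Bus2→City: bottleneck 1, flow now 6.
Augment Plant→Sub1→Bus4→Bus2→City: bottleneck 1, flow now 7.
Augment Plant→Sub1→Sub4→Bus1→City: bottleneck 2, flow now 9.
Augment Plant→Sub1→Bus4→Sub2→Sub4→Bus1→City: bottleneck 4, flow now 13. (uses reverse residual edge)
Augment Plant→Sub1→Bus4→Sub2→Sub4→Bus2→City: bottleneck 2, flow now 15. (uses reverse residual edge)
No augmenting path remains; maximum flow = 15.
By max-flow min-cut, the minimum cut capacity equals the max flow.
In the residual graph, reachable from Plant: {Plant}.
Min-cut edges: Plant→Sub2 (6), Plant→Sub1 (9); capacity 6 + 9 = 15.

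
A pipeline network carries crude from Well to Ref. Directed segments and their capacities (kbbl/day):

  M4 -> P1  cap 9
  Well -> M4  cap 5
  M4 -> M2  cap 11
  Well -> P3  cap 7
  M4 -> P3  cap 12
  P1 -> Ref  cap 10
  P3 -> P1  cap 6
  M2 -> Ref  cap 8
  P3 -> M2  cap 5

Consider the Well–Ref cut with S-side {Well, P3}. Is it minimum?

No — its capacity is 16, but the minimum cut has capacity 12.

Given cut capacity: 5 + 5 + 6 = 16.
Augment Well→P3→M2→Ref: bottleneck 5, flow now 5.
Augment Well→P3→P1→Ref: bottleneck 2, flow now 7.
Augment Well→M4→M2→Ref: bottleneck 3, flow now 10.
Augment Well→M4→P1→Ref: bottleneck 2, flow now 12.
No augmenting path remains; maximum flow = 12.
In the residual graph, reachable from Well: {Well}.
Min-cut edges: Well→P3 (7), Well→M4 (5); capacity 7 + 5 = 12.
Cut capacity 16 exceeds the max flow 12, so it is not minimum.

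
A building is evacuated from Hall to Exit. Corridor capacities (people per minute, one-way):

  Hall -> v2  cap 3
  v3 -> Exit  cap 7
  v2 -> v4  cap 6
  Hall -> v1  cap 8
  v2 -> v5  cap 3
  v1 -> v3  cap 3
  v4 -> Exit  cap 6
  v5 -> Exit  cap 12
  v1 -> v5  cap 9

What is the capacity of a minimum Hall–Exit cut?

11

Augment Hall→v1→v3→Exit: bottleneck 3, flow now 3.
Augment Hall→v1→v5→Exit: bottleneck 5, flow now 8.
Augment Hall→v2→v4→Exit: bottleneck 3, flow now 11.
No augmenting path remains; maximum flow = 11.
By max-flow min-cut, the minimum cut capacity equals the max flow.
In the residual graph, reachable from Hall: {Hall}.
Min-cut edges: Hall→v1 (8), Hall→v2 (3); capacity 8 + 3 = 11.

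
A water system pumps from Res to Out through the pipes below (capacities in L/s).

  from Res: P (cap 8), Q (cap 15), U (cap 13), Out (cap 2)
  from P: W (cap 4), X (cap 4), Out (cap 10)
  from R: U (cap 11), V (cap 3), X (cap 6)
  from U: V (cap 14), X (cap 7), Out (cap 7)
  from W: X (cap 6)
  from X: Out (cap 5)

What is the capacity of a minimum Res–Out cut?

22

Augment Res→Out: bottleneck 2, flow now 2.
Augment Res→P→Out: bottleneck 8, flow now 10.
Augment Res→U→Out: bottleneck 7, flow now 17.
Augment Res→U→X→Out: bottleneck 5, flow now 22.
No augmenting path remains; maximum flow = 22.
By max-flow min-cut, the minimum cut capacity equals the max flow.
In the residual graph, reachable from Res: {Res, Q, U, V, X}.
Min-cut edges: Res→P (8), Res→Out (2), U→Out (7), X→Out (5); capacity 8 + 2 + 7 + 5 = 22.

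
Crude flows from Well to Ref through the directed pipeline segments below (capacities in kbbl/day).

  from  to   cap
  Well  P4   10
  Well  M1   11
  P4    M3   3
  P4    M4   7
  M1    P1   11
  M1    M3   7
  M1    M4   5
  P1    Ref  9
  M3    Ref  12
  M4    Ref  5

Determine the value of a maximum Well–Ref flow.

Augment Well→P4→M3→Ref: bottleneck 3, flow now 3.
Augment Well→P4→M4→Ref: bottleneck 5, flow now 8.
Augment Well→M1→P1→Ref: bottleneck 9, flow now 17.
Augment Well→M1→M3→Ref: bottleneck 2, flow now 19.
No augmenting path remains; maximum flow = 19.
In the residual graph, reachable from Well: {Well, P4, M4}.
Min-cut edges: Well→M1 (11), P4→M3 (3), M4→Ref (5); capacity 11 + 3 + 5 = 19.
This cut is saturated, so no flow can exceed 19.

19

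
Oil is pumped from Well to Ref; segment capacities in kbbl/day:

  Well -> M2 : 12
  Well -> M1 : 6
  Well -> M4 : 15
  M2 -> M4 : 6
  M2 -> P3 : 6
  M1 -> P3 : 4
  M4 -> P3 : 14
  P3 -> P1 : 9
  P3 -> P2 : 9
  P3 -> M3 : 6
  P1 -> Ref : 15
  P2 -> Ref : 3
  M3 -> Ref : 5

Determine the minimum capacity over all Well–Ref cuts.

17

Augment Well→M2→P3→P1→Ref: bottleneck 6, flow now 6.
Augment Well→M1→P3→P1→Ref: bottleneck 3, flow now 9.
Augment Well→M1→P3→P2→Ref: bottleneck 1, flow now 10.
Augment Well→M4→P3→P2→Ref: bottleneck 2, flow now 12.
Augment Well→M4→P3→M3→Ref: bottleneck 5, flow now 17.
No augmenting path remains; maximum flow = 17.
By max-flow min-cut, the minimum cut capacity equals the max flow.
In the residual graph, reachable from Well: {Well, M2, M1, M4, P3, P2, M3}.
Min-cut edges: P3→P1 (9), P2→Ref (3), M3→Ref (5); capacity 9 + 3 + 5 = 17.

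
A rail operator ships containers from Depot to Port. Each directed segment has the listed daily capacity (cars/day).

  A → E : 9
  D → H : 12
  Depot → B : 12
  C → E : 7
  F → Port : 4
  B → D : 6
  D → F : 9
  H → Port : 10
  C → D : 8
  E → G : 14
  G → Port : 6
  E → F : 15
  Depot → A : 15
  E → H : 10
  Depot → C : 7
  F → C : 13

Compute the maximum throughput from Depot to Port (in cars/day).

20

Augment Depot→A→E→F→Port: bottleneck 4, flow now 4.
Augment Depot→A→E→G→Port: bottleneck 5, flow now 9.
Augment Depot→B→D→H→Port: bottleneck 6, flow now 15.
Augment Depot→C→D→H→Port: bottleneck 4, flow now 19.
Augment Depot→C→E→G→Port: bottleneck 1, flow now 20.
No augmenting path remains; maximum flow = 20.
In the residual graph, reachable from Depot: {Depot, A, B, C, D, E, F, G, H}.
Min-cut edges: F→Port (4), G→Port (6), H→Port (10); capacity 4 + 6 + 10 = 20.
This cut is saturated, so no flow can exceed 20.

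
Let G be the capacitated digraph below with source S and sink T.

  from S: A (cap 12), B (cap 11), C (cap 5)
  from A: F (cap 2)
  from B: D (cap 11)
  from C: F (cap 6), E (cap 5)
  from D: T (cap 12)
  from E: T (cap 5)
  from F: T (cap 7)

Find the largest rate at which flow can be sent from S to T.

Augment S→A→F→T: bottleneck 2, flow now 2.
Augment S→B→D→T: bottleneck 11, flow now 13.
Augment S→C→E→T: bottleneck 5, flow now 18.
No augmenting path remains; maximum flow = 18.
In the residual graph, reachable from S: {S, A}.
Min-cut edges: S→B (11), S→C (5), A→F (2); capacity 11 + 5 + 2 = 18.
This cut is saturated, so no flow can exceed 18.

18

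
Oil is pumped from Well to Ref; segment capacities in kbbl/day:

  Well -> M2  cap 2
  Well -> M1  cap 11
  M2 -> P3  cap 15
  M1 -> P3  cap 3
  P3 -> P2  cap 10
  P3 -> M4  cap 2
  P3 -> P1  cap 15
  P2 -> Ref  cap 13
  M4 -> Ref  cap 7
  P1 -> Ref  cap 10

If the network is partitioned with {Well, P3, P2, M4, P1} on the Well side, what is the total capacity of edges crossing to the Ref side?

43

Edges leaving {Well, P3, P2, M4, P1}: Well→M2 (2), Well→M1 (11), P2→Ref (13), M4→Ref (7), P1→Ref (10).
Cut capacity = 2 + 11 + 13 + 7 + 10 = 43.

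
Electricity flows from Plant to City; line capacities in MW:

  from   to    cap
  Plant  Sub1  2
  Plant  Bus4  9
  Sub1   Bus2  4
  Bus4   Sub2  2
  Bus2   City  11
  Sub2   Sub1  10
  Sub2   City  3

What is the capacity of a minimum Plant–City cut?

4

Augment Plant→Sub1→Bus2→City: bottleneck 2, flow now 2.
Augment Plant→Bus4→Sub2→City: bottleneck 2, flow now 4.
No augmenting path remains; maximum flow = 4.
By max-flow min-cut, the minimum cut capacity equals the max flow.
In the residual graph, reachable from Plant: {Plant, Bus4}.
Min-cut edges: Plant→Sub1 (2), Bus4→Sub2 (2); capacity 2 + 2 = 4.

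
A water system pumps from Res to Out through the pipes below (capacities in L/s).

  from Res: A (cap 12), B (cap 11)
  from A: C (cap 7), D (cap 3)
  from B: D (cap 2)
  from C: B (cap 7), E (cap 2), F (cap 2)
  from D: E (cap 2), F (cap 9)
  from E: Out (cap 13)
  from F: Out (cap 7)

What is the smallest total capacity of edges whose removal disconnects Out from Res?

9

Augment Res→A→C→E→Out: bottleneck 2, flow now 2.
Augment Res→A→C→F→Out: bottleneck 2, flow now 4.
Augment Res→A→D→E→Out: bottleneck 2, flow now 6.
Augment Res→A→D→F→Out: bottleneck 1, flow now 7.
Augment Res→B→D→F→Out: bottleneck 2, flow now 9.
No augmenting path remains; maximum flow = 9.
By max-flow min-cut, the minimum cut capacity equals the max flow.
In the residual graph, reachable from Res: {Res, A, B, C}.
Min-cut edges: A→D (3), B→D (2), C→E (2), C→F (2); capacity 3 + 2 + 2 + 2 = 9.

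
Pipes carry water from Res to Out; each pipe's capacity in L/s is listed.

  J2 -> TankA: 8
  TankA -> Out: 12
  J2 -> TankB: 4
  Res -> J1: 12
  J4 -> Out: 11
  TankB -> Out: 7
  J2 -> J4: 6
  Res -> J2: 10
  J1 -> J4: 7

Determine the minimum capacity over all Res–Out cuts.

17

Augment Res→J1→J4→Out: bottleneck 7, flow now 7.
Augment Res→J2→TankB→Out: bottleneck 4, flow now 11.
Augment Res→J2→TankA→Out: bottleneck 6, flow now 17.
No augmenting path remains; maximum flow = 17.
By max-flow min-cut, the minimum cut capacity equals the max flow.
In the residual graph, reachable from Res: {Res, J1}.
Min-cut edges: Res→J2 (10), J1→J4 (7); capacity 10 + 7 = 17.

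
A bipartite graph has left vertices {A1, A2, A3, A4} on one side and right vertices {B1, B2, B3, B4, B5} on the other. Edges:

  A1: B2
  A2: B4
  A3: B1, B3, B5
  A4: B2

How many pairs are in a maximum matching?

Unit-capacity flow: source→left, listed edges, right→sink; max matching = max flow.
Augmenting path A1→B2 (+1); matched 1.
Augmenting path A2→B4 (+1); matched 2.
Augmenting path A3→B1 (+1); matched 3.
No augmenting path remains; maximum matching = 3.
König certificate: {A2, A3, B2} is a vertex cover of size 3 (every listed pair touches it), so no matching can be larger.

3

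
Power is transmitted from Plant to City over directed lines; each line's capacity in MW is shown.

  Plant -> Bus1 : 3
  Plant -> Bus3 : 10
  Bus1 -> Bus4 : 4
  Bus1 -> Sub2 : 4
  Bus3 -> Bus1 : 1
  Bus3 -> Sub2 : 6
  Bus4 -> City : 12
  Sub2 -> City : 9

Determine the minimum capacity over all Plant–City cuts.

Augment Plant→Bus1→Bus4→City: bottleneck 3, flow now 3.
Augment Plant→Bus3→Sub2→City: bottleneck 6, flow now 9.
Augment Plant→Bus3→Bus1→Bus4→City: bottleneck 1, flow now 10.
No augmenting path remains; maximum flow = 10.
By max-flow min-cut, the minimum cut capacity equals the max flow.
In the residual graph, reachable from Plant: {Plant, Bus3}.
Min-cut edges: Plant→Bus1 (3), Bus3→Bus1 (1), Bus3→Sub2 (6); capacity 3 + 1 + 6 = 10.

10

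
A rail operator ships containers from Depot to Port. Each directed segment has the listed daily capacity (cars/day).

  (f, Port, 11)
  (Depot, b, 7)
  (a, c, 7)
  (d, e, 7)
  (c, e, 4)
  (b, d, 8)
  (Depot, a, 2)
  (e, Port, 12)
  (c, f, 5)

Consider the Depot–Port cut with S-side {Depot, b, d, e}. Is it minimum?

Given cut capacity: 2 + 12 = 14.
Augment Depot→a→c→e→Port: bottleneck 2, flow now 2.
Augment Depot→b→d→e→Port: bottleneck 7, flow now 9.
No augmenting path remains; maximum flow = 9.
In the residual graph, reachable from Depot: {Depot}.
Min-cut edges: Depot→a (2), Depot→b (7); capacity 2 + 7 = 9.
Cut capacity 14 exceeds the max flow 9, so it is not minimum.

No — its capacity is 14, but the minimum cut has capacity 9.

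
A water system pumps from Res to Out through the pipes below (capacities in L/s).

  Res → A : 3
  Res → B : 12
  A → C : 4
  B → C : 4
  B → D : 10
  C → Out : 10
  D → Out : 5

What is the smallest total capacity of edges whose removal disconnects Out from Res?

Augment Res→A→C→Out: bottleneck 3, flow now 3.
Augment Res→B→C→Out: bottleneck 4, flow now 7.
Augment Res→B→D→Out: bottleneck 5, flow now 12.
No augmenting path remains; maximum flow = 12.
By max-flow min-cut, the minimum cut capacity equals the max flow.
In the residual graph, reachable from Res: {Res, B, D}.
Min-cut edges: Res→A (3), B→C (4), D→Out (5); capacity 3 + 4 + 5 = 12.

12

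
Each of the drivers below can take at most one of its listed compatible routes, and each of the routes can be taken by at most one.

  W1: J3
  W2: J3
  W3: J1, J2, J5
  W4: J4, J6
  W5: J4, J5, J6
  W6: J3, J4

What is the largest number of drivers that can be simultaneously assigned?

Unit-capacity flow: source→left, listed edges, right→sink; max matching = max flow.
Augmenting path W1→J3 (+1); matched 1.
Augmenting path W3→J1 (+1); matched 2.
Augmenting path W4→J4 (+1); matched 3.
Augmenting path W5→J5 (+1); matched 4.
Augmenting path W6→J4→W4→J6 (+1); matched 5.
No augmenting path remains; maximum matching = 5.
König certificate: {W3, W4, W5, W6, J3} is a vertex cover of size 5 (every listed pair touches it), so no matching can be larger.

5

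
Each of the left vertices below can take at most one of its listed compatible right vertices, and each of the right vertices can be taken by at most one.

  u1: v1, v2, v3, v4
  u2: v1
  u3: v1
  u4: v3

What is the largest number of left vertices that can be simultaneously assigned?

3

Unit-capacity flow: source→left, listed edges, right→sink; max matching = max flow.
Augmenting path u1→v1 (+1); matched 1.
Augmenting path u4→v3 (+1); matched 2.
Augmenting path u2→v1→u1→v2 (+1); matched 3.
No augmenting path remains; maximum matching = 3.
König certificate: {u1, u4, v1} is a vertex cover of size 3 (every listed pair touches it), so no matching can be larger.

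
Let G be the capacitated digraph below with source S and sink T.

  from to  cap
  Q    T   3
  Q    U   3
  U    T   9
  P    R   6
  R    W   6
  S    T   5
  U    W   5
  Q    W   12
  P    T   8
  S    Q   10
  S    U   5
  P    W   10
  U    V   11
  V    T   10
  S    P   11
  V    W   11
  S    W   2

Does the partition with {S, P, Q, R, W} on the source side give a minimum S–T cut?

Yes — it is a minimum cut (capacity 24).

Given cut capacity: 5 + 5 + 8 + 3 + 3 = 24.
Augment S→T: bottleneck 5, flow now 5.
Augment S→P→T: bottleneck 8, flow now 13.
Augment S→Q→T: bottleneck 3, flow now 16.
Augment S→U→T: bottleneck 5, flow now 21.
Augment S→Q→U→T: bottleneck 3, flow now 24.
No augmenting path remains; maximum flow = 24.
Cut capacity 24 equals the max flow, so it is a minimum cut.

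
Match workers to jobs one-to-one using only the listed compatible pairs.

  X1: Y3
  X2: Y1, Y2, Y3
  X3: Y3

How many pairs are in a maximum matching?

Unit-capacity flow: source→left, listed edges, right→sink; max matching = max flow.
Augmenting path X1→Y3 (+1); matched 1.
Augmenting path X2→Y1 (+1); matched 2.
No augmenting path remains; maximum matching = 2.
König certificate: {X2, Y3} is a vertex cover of size 2 (every listed pair touches it), so no matching can be larger.

2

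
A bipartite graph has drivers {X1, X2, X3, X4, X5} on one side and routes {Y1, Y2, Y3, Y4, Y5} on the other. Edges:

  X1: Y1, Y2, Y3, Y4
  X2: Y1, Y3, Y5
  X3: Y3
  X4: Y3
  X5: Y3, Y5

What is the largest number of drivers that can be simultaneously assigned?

Unit-capacity flow: source→left, listed edges, right→sink; max matching = max flow.
Augmenting path X1→Y1 (+1); matched 1.
Augmenting path X2→Y3 (+1); matched 2.
Augmenting path X5→Y5 (+1); matched 3.
Augmenting path X3→Y3→X2→Y1→X1→Y2 (+1); matched 4.
No augmenting path remains; maximum matching = 4.
König certificate: {X1, X2, X5, Y3} is a vertex cover of size 4 (every listed pair touches it), so no matching can be larger.

4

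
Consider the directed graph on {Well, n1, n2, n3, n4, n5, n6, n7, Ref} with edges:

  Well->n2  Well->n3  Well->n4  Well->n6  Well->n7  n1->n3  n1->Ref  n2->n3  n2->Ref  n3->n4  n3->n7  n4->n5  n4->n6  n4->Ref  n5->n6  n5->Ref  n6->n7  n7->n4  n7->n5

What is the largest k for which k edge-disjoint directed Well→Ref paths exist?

3

Assign every edge capacity 1; by Menger, the answer equals the max flow.
Path Well→n2→Ref (+1); total 1.
Path Well→n4→Ref (+1); total 2.
Path Well→n7→n5→Ref (+1); total 3.
No residual Well→Ref path; max flow = 3.
Certifying cut of size 3: {Well→n2, n4→Ref, n5→Ref}.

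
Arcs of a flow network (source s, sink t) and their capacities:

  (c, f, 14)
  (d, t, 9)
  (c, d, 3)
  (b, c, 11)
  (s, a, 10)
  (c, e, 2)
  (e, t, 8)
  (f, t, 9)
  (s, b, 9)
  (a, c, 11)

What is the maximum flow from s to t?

14

Augment s→a→c→d→t: bottleneck 3, flow now 3.
Augment s→a→c→e→t: bottleneck 2, flow now 5.
Augment s→a→c→f→t: bottleneck 5, flow now 10.
Augment s→b→c→f→t: bottleneck 4, flow now 14.
No augmenting path remains; maximum flow = 14.
In the residual graph, reachable from s: {s, a, b, c, f}.
Min-cut edges: c→d (3), c→e (2), f→t (9); capacity 3 + 2 + 9 = 14.
This cut is saturated, so no flow can exceed 14.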